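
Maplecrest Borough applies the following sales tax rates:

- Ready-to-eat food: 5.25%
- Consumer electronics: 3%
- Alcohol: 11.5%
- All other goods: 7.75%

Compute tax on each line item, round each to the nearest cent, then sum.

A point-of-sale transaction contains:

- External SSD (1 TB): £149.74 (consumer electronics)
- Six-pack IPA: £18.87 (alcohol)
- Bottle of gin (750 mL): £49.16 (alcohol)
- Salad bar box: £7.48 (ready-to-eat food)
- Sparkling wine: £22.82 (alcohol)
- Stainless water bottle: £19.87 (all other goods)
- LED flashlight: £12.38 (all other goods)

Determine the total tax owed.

External SSD (1 TB) £149.74: consumer electronics → 3% → £4.49
Six-pack IPA £18.87: alcohol → 11.5% → £2.17
Bottle of gin (750 mL) £49.16: alcohol → 11.5% → £5.65
Salad bar box £7.48: ready-to-eat food → 5.25% → £0.39
Sparkling wine £22.82: alcohol → 11.5% → £2.62
Stainless water bottle £19.87: all other goods → 7.75% → £1.54
LED flashlight £12.38: all other goods → 7.75% → £0.96
Total tax = £4.49 + £2.17 + £5.65 + £0.39 + £2.62 + £1.54 + £0.96 = £17.82

£17.82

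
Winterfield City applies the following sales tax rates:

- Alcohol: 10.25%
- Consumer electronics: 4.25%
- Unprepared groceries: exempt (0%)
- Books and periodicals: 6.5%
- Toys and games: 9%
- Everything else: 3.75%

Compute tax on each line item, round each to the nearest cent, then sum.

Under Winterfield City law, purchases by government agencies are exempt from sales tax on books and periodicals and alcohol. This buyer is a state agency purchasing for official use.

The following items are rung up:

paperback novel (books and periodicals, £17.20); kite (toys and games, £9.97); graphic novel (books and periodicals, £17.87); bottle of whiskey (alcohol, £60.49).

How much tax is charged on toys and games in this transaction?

Kite £9.97: toys and games → 9% → £0.90
Tax on toys and games = £0.90

£0.90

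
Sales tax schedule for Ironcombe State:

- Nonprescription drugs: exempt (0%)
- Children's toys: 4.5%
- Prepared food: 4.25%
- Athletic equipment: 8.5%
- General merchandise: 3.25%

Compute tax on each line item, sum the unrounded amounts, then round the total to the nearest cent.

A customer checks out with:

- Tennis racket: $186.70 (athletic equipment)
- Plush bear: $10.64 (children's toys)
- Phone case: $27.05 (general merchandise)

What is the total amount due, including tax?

Tennis racket $186.70: athletic equipment → 8.5% → $15.8695
Plush bear $10.64: children's toys → 4.5% → $0.4788
Phone case $27.05: general merchandise → 3.25% → $0.879125
Subtotal = $224.39; unrounded tax = $17.227425 → $17.23; total due = $241.62

$241.62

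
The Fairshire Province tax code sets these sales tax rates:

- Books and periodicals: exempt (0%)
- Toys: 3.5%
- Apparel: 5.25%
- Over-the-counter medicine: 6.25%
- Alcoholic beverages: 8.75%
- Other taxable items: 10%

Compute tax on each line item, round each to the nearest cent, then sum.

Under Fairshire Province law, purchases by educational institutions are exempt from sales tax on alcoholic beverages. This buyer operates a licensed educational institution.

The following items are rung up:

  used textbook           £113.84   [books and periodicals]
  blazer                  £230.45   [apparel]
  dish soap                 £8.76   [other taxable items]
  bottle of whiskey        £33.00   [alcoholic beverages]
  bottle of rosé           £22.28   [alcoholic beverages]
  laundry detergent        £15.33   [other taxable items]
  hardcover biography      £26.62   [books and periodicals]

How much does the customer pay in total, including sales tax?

Used textbook £113.84: books and periodicals → 0% → £0.00
Blazer £230.45: apparel → 5.25% → £12.10
Dish soap £8.76: other taxable items → 10% → £0.88
Bottle of whiskey £33.00: alcoholic beverages, buyer-exempt → 0% → £0.00
Bottle of rosé £22.28: alcoholic beverages, buyer-exempt → 0% → £0.00
Laundry detergent £15.33: other taxable items → 10% → £1.53
Hardcover biography £26.62: books and periodicals → 0% → £0.00
Subtotal = £450.28; tax = £14.51; total due = £464.79

£464.79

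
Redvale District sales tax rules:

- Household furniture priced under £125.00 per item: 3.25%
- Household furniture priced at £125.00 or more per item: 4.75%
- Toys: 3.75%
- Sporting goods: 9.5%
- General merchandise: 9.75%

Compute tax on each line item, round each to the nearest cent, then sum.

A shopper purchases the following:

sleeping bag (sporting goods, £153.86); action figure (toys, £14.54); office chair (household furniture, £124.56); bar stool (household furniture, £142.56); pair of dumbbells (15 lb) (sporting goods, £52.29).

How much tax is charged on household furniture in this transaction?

Office chair £124.56: household furniture, under £125.00 → 3.25% → £4.05
Bar stool £142.56: household furniture, £125.00 or more → 4.75% → £6.77
Tax on household furniture = £4.05 + £6.77 = £10.82

£10.82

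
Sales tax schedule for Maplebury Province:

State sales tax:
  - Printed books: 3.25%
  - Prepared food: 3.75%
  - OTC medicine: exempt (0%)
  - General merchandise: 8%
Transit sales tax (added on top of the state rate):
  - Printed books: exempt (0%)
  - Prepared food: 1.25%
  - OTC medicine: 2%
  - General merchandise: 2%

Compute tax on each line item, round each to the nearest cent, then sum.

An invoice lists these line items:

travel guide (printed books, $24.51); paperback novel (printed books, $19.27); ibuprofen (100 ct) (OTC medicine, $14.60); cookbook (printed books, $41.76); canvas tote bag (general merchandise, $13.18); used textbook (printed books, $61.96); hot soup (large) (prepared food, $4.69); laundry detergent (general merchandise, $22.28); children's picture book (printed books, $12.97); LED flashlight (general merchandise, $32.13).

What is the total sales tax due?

Travel guide $24.51: printed books → 3.25% + 0% transit = 3.25% → $0.80
Paperback novel $19.27: printed books → 3.25% + 0% transit = 3.25% → $0.63
Ibuprofen (100 ct) $14.60: OTC medicine → 0% + 2% transit = 2% → $0.29
Cookbook $41.76: printed books → 3.25% + 0% transit = 3.25% → $1.36
Canvas tote bag $13.18: general merchandise → 8% + 2% transit = 10% → $1.32
Used textbook $61.96: printed books → 3.25% + 0% transit = 3.25% → $2.01
Hot soup (large) $4.69: prepared food → 3.75% + 1.25% transit = 5% → $0.23
Laundry detergent $22.28: general merchandise → 8% + 2% transit = 10% → $2.23
Children's picture book $12.97: printed books → 3.25% + 0% transit = 3.25% → $0.42
LED flashlight $32.13: general merchandise → 8% + 2% transit = 10% → $3.21
Total tax = $0.80 + $0.63 + $0.29 + $1.36 + $1.32 + $2.01 + $0.23 + $2.23 + $0.42 + $3.21 = $12.50

$12.50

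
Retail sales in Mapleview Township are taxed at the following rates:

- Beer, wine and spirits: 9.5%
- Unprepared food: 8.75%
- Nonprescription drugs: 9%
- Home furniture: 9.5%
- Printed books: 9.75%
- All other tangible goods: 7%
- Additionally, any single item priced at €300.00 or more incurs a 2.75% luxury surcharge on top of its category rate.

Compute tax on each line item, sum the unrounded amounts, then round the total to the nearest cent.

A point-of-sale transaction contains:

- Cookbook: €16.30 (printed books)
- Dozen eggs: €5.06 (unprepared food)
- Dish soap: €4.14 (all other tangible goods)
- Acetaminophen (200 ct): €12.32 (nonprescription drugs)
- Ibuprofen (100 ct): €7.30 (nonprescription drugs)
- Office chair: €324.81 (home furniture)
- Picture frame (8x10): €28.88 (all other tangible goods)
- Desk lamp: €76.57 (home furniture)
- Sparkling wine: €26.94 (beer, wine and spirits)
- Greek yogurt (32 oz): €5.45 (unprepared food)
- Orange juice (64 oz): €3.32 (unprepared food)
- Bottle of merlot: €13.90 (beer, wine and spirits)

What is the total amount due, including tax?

€582.81

Cookbook €16.30: printed books → 9.75% → €1.58925
Dozen eggs €5.06: unprepared food → 8.75% → €0.44275
Dish soap €4.14: all other tangible goods → 7% → €0.2898
Acetaminophen (200 ct) €12.32: nonprescription drugs → 9% → €1.1088
Ibuprofen (100 ct) €7.30: nonprescription drugs → 9% → €0.657
Office chair €324.81: home furniture → 9.5% + 2.75% surcharge = 12.25% → €39.789225
Picture frame (8x10) €28.88: all other tangible goods → 7% → €2.0216
Desk lamp €76.57: home furniture → 9.5% → €7.27415
Sparkling wine €26.94: beer, wine and spirits → 9.5% → €2.5593
Greek yogurt (32 oz) €5.45: unprepared food → 8.75% → €0.476875
Orange juice (64 oz) €3.32: unprepared food → 8.75% → €0.2905
Bottle of merlot €13.90: beer, wine and spirits → 9.5% → €1.3205
Subtotal = €524.99; unrounded tax = €57.81975 → €57.82; total due = €582.81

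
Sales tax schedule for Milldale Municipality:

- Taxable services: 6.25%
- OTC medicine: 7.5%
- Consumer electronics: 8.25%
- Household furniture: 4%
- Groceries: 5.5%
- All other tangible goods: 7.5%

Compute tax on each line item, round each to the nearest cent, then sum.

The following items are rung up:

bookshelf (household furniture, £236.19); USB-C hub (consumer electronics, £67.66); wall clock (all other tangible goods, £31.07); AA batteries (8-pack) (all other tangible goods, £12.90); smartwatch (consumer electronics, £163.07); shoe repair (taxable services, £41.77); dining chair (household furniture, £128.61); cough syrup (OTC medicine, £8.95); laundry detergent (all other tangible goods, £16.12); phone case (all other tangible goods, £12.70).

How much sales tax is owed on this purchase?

£42.36

Bookshelf £236.19: household furniture → 4% → £9.45
USB-C hub £67.66: consumer electronics → 8.25% → £5.58
Wall clock £31.07: all other tangible goods → 7.5% → £2.33
AA batteries (8-pack) £12.90: all other tangible goods → 7.5% → £0.97
Smartwatch £163.07: consumer electronics → 8.25% → £13.45
Shoe repair £41.77: taxable services → 6.25% → £2.61
Dining chair £128.61: household furniture → 4% → £5.14
Cough syrup £8.95: OTC medicine → 7.5% → £0.67
Laundry detergent £16.12: all other tangible goods → 7.5% → £1.21
Phone case £12.70: all other tangible goods → 7.5% → £0.95
Total tax = £9.45 + £5.58 + £2.33 + £0.97 + £13.45 + £2.61 + £5.14 + £0.67 + £1.21 + £0.95 = £42.36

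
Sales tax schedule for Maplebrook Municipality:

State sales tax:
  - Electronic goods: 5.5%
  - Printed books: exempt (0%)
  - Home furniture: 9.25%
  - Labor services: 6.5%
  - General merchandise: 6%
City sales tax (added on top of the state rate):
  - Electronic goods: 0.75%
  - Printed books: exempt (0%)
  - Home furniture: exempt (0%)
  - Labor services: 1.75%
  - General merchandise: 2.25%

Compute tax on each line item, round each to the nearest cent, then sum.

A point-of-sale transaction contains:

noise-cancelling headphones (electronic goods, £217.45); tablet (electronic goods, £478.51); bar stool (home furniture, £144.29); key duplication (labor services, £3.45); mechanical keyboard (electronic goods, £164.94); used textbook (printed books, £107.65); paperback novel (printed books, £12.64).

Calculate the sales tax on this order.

Noise-cancelling headphones £217.45: electronic goods → 5.5% + 0.75% city = 6.25% → £13.59
Tablet £478.51: electronic goods → 5.5% + 0.75% city = 6.25% → £29.91
Bar stool £144.29: home furniture → 9.25% + 0% city = 9.25% → £13.35
Key duplication £3.45: labor services → 6.5% + 1.75% city = 8.25% → £0.28
Mechanical keyboard £164.94: electronic goods → 5.5% + 0.75% city = 6.25% → £10.31
Used textbook £107.65: printed books → 0% + 0% city = 0% → £0.00
Paperback novel £12.64: printed books → 0% + 0% city = 0% → £0.00
Total tax = £13.59 + £29.91 + £13.35 + £0.28 + £10.31 = £67.44

£67.44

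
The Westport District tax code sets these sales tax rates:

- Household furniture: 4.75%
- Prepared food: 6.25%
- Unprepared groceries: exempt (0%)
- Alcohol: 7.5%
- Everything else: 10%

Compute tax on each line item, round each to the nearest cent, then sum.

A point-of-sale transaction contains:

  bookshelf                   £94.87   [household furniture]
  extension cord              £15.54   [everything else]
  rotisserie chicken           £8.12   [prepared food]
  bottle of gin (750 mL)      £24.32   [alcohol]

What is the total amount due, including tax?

Bookshelf £94.87: household furniture → 4.75% → £4.51
Extension cord £15.54: everything else → 10% → £1.55
Rotisserie chicken £8.12: prepared food → 6.25% → £0.51
Bottle of gin (750 mL) £24.32: alcohol → 7.5% → £1.82
Subtotal = £142.85; tax = £8.39; total due = £151.24

£151.24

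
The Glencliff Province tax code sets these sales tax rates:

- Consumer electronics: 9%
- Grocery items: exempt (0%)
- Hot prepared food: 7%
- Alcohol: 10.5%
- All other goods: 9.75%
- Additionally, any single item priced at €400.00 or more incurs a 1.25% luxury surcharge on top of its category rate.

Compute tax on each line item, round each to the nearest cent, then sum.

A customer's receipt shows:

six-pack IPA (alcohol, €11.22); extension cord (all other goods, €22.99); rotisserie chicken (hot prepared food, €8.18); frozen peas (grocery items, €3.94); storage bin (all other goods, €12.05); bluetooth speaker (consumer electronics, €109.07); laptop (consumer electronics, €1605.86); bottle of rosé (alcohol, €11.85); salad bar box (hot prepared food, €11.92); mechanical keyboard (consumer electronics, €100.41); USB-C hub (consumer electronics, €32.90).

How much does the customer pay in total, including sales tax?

Six-pack IPA €11.22: alcohol → 10.5% → €1.18
Extension cord €22.99: all other goods → 9.75% → €2.24
Rotisserie chicken €8.18: hot prepared food → 7% → €0.57
Frozen peas €3.94: grocery items → 0% → €0.00
Storage bin €12.05: all other goods → 9.75% → €1.17
Bluetooth speaker €109.07: consumer electronics → 9% → €9.82
Laptop €1605.86: consumer electronics → 9% + 1.25% surcharge = 10.25% → €164.60
Bottle of rosé €11.85: alcohol → 10.5% → €1.24
Salad bar box €11.92: hot prepared food → 7% → €0.83
Mechanical keyboard €100.41: consumer electronics → 9% → €9.04
USB-C hub €32.90: consumer electronics → 9% → €2.96
Subtotal = €1930.39; tax = €193.65; total due = €2124.04

€2124.04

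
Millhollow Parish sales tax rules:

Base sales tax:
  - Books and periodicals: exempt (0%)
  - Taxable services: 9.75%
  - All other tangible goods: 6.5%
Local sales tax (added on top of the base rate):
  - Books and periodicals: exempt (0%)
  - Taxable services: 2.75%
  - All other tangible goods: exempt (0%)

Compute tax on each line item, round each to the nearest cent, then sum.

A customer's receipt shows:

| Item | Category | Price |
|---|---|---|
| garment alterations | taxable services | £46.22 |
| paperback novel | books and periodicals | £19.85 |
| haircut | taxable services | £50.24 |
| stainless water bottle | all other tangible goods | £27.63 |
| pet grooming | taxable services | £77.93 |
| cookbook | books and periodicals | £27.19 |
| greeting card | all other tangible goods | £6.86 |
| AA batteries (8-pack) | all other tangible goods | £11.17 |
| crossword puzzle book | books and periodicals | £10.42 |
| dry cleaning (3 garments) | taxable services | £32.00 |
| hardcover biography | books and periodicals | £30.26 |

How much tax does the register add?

£28.78

Garment alterations £46.22: taxable services → 9.75% + 2.75% local = 12.5% → £5.78
Paperback novel £19.85: books and periodicals → 0% + 0% local = 0% → £0.00
Haircut £50.24: taxable services → 9.75% + 2.75% local = 12.5% → £6.28
Stainless water bottle £27.63: all other tangible goods → 6.5% + 0% local = 6.5% → £1.80
Pet grooming £77.93: taxable services → 9.75% + 2.75% local = 12.5% → £9.74
Cookbook £27.19: books and periodicals → 0% + 0% local = 0% → £0.00
Greeting card £6.86: all other tangible goods → 6.5% + 0% local = 6.5% → £0.45
AA batteries (8-pack) £11.17: all other tangible goods → 6.5% + 0% local = 6.5% → £0.73
Crossword puzzle book £10.42: books and periodicals → 0% + 0% local = 0% → £0.00
Dry cleaning (3 garments) £32.00: taxable services → 9.75% + 2.75% local = 12.5% → £4.00
Hardcover biography £30.26: books and periodicals → 0% + 0% local = 0% → £0.00
Total tax = £5.78 + £6.28 + £1.80 + £9.74 + £0.45 + £0.73 + £4.00 = £28.78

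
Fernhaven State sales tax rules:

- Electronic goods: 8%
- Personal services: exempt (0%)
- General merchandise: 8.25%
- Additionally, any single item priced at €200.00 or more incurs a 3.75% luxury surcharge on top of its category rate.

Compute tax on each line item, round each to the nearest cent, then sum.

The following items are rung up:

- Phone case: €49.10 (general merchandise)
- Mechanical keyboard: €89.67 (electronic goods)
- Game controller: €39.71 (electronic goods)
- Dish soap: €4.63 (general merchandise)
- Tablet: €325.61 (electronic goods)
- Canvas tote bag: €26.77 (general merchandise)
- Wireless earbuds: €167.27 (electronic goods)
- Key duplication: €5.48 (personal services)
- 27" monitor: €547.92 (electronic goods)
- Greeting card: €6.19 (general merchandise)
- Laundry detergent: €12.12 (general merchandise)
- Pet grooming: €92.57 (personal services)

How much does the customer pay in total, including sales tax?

€1501.56

Phone case €49.10: general merchandise → 8.25% → €4.05
Mechanical keyboard €89.67: electronic goods → 8% → €7.17
Game controller €39.71: electronic goods → 8% → €3.18
Dish soap €4.63: general merchandise → 8.25% → €0.38
Tablet €325.61: electronic goods → 8% + 3.75% surcharge = 11.75% → €38.26
Canvas tote bag €26.77: general merchandise → 8.25% → €2.21
Wireless earbuds €167.27: electronic goods → 8% → €13.38
Key duplication €5.48: personal services → 0% → €0.00
27" monitor €547.92: electronic goods → 8% + 3.75% surcharge = 11.75% → €64.38
Greeting card €6.19: general merchandise → 8.25% → €0.51
Laundry detergent €12.12: general merchandise → 8.25% → €1.00
Pet grooming €92.57: personal services → 0% → €0.00
Subtotal = €1367.04; tax = €134.52; total due = €1501.56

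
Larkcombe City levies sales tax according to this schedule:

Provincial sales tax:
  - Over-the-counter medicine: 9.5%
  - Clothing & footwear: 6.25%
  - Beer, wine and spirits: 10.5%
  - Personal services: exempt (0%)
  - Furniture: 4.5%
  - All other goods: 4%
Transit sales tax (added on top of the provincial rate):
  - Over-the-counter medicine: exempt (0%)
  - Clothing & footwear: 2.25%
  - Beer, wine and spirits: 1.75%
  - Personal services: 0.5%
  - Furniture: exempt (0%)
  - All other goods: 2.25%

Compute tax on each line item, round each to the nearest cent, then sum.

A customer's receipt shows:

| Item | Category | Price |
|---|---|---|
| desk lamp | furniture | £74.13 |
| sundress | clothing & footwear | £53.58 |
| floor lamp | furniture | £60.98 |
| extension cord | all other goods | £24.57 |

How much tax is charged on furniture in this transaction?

Desk lamp £74.13: furniture → 4.5% + 0% transit = 4.5% → £3.34
Floor lamp £60.98: furniture → 4.5% + 0% transit = 4.5% → £2.74
Tax on furniture = £3.34 + £2.74 = £6.08

£6.08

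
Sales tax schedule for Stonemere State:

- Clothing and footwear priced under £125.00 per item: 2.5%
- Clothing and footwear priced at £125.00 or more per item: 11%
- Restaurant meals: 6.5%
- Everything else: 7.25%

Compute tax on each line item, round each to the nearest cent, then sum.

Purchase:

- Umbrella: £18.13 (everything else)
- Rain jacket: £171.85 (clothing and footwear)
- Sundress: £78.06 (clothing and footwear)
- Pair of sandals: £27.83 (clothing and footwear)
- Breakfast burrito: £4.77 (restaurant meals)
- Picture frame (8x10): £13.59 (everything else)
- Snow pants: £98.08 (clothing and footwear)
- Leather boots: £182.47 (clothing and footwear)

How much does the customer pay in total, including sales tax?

Umbrella £18.13: everything else → 7.25% → £1.31
Rain jacket £171.85: clothing and footwear, £125.00 or more → 11% → £18.90
Sundress £78.06: clothing and footwear, under £125.00 → 2.5% → £1.95
Pair of sandals £27.83: clothing and footwear, under £125.00 → 2.5% → £0.70
Breakfast burrito £4.77: restaurant meals → 6.5% → £0.31
Picture frame (8x10) £13.59: everything else → 7.25% → £0.99
Snow pants £98.08: clothing and footwear, under £125.00 → 2.5% → £2.45
Leather boots £182.47: clothing and footwear, £125.00 or more → 11% → £20.07
Subtotal = £594.78; tax = £46.68; total due = £641.46

£641.46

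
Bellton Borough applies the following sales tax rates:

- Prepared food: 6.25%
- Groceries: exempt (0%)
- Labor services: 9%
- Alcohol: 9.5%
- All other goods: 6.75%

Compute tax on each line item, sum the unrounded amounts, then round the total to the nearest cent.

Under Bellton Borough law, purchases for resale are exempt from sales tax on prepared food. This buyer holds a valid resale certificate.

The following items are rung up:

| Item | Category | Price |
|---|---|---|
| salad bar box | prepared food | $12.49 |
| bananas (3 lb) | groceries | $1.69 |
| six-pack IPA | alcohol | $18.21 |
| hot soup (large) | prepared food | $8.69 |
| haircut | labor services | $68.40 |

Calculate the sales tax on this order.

$7.89

Salad bar box $12.49: prepared food, buyer-exempt → 0% → $0.00
Bananas (3 lb) $1.69: groceries → 0% → $0.00
Six-pack IPA $18.21: alcohol → 9.5% → $1.72995
Hot soup (large) $8.69: prepared food, buyer-exempt → 0% → $0.00
Haircut $68.40: labor services → 9% → $6.156
Unrounded tax sum = $7.88595 → $7.89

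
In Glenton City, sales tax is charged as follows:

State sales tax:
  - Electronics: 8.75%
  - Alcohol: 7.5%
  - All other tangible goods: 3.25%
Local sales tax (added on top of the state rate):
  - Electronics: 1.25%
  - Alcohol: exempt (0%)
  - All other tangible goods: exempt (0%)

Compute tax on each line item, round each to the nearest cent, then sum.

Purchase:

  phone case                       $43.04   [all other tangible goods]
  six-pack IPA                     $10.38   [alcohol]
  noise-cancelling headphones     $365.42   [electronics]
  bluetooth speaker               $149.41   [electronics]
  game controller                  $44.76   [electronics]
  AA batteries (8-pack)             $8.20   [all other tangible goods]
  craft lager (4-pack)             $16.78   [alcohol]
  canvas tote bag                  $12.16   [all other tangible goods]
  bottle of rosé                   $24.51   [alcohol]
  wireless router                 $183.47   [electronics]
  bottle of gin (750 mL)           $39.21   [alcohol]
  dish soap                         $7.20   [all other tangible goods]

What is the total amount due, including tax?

Phone case $43.04: all other tangible goods → 3.25% + 0% local = 3.25% → $1.40
Six-pack IPA $10.38: alcohol → 7.5% + 0% local = 7.5% → $0.78
Noise-cancelling headphones $365.42: electronics → 8.75% + 1.25% local = 10% → $36.54
Bluetooth speaker $149.41: electronics → 8.75% + 1.25% local = 10% → $14.94
Game controller $44.76: electronics → 8.75% + 1.25% local = 10% → $4.48
AA batteries (8-pack) $8.20: all other tangible goods → 3.25% + 0% local = 3.25% → $0.27
Craft lager (4-pack) $16.78: alcohol → 7.5% + 0% local = 7.5% → $1.26
Canvas tote bag $12.16: all other tangible goods → 3.25% + 0% local = 3.25% → $0.40
Bottle of rosé $24.51: alcohol → 7.5% + 0% local = 7.5% → $1.84
Wireless router $183.47: electronics → 8.75% + 1.25% local = 10% → $18.35
Bottle of gin (750 mL) $39.21: alcohol → 7.5% + 0% local = 7.5% → $2.94
Dish soap $7.20: all other tangible goods → 3.25% + 0% local = 3.25% → $0.23
Subtotal = $904.54; tax = $83.43; total due = $987.97

$987.97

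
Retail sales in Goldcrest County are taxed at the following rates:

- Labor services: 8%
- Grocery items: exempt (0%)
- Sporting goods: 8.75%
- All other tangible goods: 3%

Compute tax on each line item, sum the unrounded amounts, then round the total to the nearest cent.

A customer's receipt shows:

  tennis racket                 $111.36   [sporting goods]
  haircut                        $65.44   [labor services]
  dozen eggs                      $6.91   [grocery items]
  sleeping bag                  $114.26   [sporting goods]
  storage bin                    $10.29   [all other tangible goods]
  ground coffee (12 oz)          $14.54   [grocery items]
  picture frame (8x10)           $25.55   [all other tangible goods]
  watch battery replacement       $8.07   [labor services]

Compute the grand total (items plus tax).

Tennis racket $111.36: sporting goods → 8.75% → $9.744
Haircut $65.44: labor services → 8% → $5.2352
Dozen eggs $6.91: grocery items → 0% → $0.00
Sleeping bag $114.26: sporting goods → 8.75% → $9.99775
Storage bin $10.29: all other tangible goods → 3% → $0.3087
Ground coffee (12 oz) $14.54: grocery items → 0% → $0.00
Picture frame (8x10) $25.55: all other tangible goods → 3% → $0.7665
Watch battery replacement $8.07: labor services → 8% → $0.6456
Subtotal = $356.42; unrounded tax = $26.69775 → $26.70; total due = $383.12

$383.12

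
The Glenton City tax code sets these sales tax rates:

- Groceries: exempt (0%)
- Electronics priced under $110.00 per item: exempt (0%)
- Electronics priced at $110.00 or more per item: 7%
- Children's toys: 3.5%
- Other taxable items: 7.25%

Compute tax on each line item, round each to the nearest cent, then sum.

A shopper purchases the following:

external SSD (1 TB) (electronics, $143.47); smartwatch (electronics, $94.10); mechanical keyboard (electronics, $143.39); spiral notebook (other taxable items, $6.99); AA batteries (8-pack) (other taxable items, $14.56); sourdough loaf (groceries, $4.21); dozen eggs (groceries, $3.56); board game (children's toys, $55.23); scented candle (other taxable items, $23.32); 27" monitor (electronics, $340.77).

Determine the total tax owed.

$49.12

External SSD (1 TB) $143.47: electronics, $110.00 or more → 7% → $10.04
Smartwatch $94.10: electronics, under $110.00 → 0% → $0.00
Mechanical keyboard $143.39: electronics, $110.00 or more → 7% → $10.04
Spiral notebook $6.99: other taxable items → 7.25% → $0.51
AA batteries (8-pack) $14.56: other taxable items → 7.25% → $1.06
Sourdough loaf $4.21: groceries → 0% → $0.00
Dozen eggs $3.56: groceries → 0% → $0.00
Board game $55.23: children's toys → 3.5% → $1.93
Scented candle $23.32: other taxable items → 7.25% → $1.69
27" monitor $340.77: electronics, $110.00 or more → 7% → $23.85
Total tax = $10.04 + $10.04 + $0.51 + $1.06 + $1.93 + $1.69 + $23.85 = $49.12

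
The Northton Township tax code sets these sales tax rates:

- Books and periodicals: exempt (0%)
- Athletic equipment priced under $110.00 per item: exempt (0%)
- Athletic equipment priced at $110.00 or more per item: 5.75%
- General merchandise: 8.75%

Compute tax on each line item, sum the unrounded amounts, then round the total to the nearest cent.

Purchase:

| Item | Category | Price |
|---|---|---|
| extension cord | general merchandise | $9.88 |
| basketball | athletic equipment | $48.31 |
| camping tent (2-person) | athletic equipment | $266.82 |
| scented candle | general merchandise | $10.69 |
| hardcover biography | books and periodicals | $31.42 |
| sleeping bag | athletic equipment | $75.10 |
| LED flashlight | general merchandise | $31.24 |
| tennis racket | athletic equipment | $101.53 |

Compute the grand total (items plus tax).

Extension cord $9.88: general merchandise → 8.75% → $0.8645
Basketball $48.31: athletic equipment, under $110.00 → 0% → $0.00
Camping tent (2-person) $266.82: athletic equipment, $110.00 or more → 5.75% → $15.34215
Scented candle $10.69: general merchandise → 8.75% → $0.935375
Hardcover biography $31.42: books and periodicals → 0% → $0.00
Sleeping bag $75.10: athletic equipment, under $110.00 → 0% → $0.00
LED flashlight $31.24: general merchandise → 8.75% → $2.7335
Tennis racket $101.53: athletic equipment, under $110.00 → 0% → $0.00
Subtotal = $574.99; unrounded tax = $19.875525 → $19.88; total due = $594.87

$594.87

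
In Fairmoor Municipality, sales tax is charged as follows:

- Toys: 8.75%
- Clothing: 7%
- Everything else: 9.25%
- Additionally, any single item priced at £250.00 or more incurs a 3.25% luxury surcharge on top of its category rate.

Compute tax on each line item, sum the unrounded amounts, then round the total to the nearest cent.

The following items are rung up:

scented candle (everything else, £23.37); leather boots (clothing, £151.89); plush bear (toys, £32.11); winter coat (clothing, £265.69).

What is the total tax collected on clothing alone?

£37.87

Leather boots £151.89: clothing → 7% → £10.6323
Winter coat £265.69: clothing → 7% + 3.25% surcharge = 10.25% → £27.233225
Tax on clothing: unrounded sum = £37.865525 → £37.87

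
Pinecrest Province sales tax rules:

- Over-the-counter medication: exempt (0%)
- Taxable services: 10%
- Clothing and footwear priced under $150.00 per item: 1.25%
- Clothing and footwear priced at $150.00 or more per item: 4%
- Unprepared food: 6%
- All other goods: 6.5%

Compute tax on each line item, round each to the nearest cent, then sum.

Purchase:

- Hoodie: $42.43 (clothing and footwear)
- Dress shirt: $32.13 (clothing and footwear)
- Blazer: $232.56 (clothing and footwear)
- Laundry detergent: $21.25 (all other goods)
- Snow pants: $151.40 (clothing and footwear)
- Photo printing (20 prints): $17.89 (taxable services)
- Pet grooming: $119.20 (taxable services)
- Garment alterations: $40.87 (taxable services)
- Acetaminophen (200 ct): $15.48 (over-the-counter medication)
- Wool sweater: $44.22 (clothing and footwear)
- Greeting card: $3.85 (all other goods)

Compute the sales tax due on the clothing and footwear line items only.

Hoodie $42.43: clothing and footwear, under $150.00 → 1.25% → $0.53
Dress shirt $32.13: clothing and footwear, under $150.00 → 1.25% → $0.40
Blazer $232.56: clothing and footwear, $150.00 or more → 4% → $9.30
Snow pants $151.40: clothing and footwear, $150.00 or more → 4% → $6.06
Wool sweater $44.22: clothing and footwear, under $150.00 → 1.25% → $0.55
Tax on clothing and footwear = $0.53 + $0.40 + $9.30 + $6.06 + $0.55 = $16.84

$16.84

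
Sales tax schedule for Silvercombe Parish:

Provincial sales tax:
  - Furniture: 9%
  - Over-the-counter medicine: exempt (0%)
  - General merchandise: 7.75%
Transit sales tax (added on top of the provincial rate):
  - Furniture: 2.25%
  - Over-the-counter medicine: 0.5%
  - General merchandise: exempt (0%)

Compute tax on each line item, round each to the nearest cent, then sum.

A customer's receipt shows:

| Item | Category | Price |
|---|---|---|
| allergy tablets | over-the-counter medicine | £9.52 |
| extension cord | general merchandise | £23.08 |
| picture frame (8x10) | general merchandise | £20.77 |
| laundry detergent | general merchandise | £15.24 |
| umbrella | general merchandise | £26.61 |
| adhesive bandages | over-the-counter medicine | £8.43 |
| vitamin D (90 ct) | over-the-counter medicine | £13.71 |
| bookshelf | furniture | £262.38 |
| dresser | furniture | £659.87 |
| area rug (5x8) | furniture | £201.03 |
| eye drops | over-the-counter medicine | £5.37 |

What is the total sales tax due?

Allergy tablets £9.52: over-the-counter medicine → 0% + 0.5% transit = 0.5% → £0.05
Extension cord £23.08: general merchandise → 7.75% + 0% transit = 7.75% → £1.79
Picture frame (8x10) £20.77: general merchandise → 7.75% + 0% transit = 7.75% → £1.61
Laundry detergent £15.24: general merchandise → 7.75% + 0% transit = 7.75% → £1.18
Umbrella £26.61: general merchandise → 7.75% + 0% transit = 7.75% → £2.06
Adhesive bandages £8.43: over-the-counter medicine → 0% + 0.5% transit = 0.5% → £0.04
Vitamin D (90 ct) £13.71: over-the-counter medicine → 0% + 0.5% transit = 0.5% → £0.07
Bookshelf £262.38: furniture → 9% + 2.25% transit = 11.25% → £29.52
Dresser £659.87: furniture → 9% + 2.25% transit = 11.25% → £74.24
Area rug (5x8) £201.03: furniture → 9% + 2.25% transit = 11.25% → £22.62
Eye drops £5.37: over-the-counter medicine → 0% + 0.5% transit = 0.5% → £0.03
Total tax = £0.05 + £1.79 + £1.61 + £1.18 + £2.06 + £0.04 + £0.07 + £29.52 + £74.24 + £22.62 + £0.03 = £133.21

£133.21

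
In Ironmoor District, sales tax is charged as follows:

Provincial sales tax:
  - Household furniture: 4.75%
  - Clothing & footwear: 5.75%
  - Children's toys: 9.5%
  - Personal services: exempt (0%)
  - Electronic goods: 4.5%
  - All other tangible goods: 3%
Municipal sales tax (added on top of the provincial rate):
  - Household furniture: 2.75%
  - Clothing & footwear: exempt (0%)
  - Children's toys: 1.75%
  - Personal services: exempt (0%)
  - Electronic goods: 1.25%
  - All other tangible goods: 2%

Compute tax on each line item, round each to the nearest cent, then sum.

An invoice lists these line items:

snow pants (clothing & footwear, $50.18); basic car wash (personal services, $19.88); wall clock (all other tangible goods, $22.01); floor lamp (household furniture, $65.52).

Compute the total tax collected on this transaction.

$8.90

Snow pants $50.18: clothing & footwear → 5.75% + 0% municipal = 5.75% → $2.89
Basic car wash $19.88: personal services → 0% + 0% municipal = 0% → $0.00
Wall clock $22.01: all other tangible goods → 3% + 2% municipal = 5% → $1.10
Floor lamp $65.52: household furniture → 4.75% + 2.75% municipal = 7.5% → $4.91
Total tax = $2.89 + $1.10 + $4.91 = $8.90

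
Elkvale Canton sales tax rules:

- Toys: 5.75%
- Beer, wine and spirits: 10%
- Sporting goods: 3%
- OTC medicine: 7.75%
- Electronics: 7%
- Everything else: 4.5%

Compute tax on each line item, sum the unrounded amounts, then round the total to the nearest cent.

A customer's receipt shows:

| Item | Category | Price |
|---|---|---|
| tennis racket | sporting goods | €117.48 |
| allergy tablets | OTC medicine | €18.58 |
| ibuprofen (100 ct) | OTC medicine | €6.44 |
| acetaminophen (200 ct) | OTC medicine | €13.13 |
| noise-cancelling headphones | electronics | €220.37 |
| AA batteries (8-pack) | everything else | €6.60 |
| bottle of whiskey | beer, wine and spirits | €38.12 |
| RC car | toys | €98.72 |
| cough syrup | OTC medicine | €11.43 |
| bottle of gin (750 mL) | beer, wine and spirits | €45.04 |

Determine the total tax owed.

€37.08

Tennis racket €117.48: sporting goods → 3% → €3.5244
Allergy tablets €18.58: OTC medicine → 7.75% → €1.43995
Ibuprofen (100 ct) €6.44: OTC medicine → 7.75% → €0.4991
Acetaminophen (200 ct) €13.13: OTC medicine → 7.75% → €1.017575
Noise-cancelling headphones €220.37: electronics → 7% → €15.4259
AA batteries (8-pack) €6.60: everything else → 4.5% → €0.297
Bottle of whiskey €38.12: beer, wine and spirits → 10% → €3.812
RC car €98.72: toys → 5.75% → €5.6764
Cough syrup €11.43: OTC medicine → 7.75% → €0.885825
Bottle of gin (750 mL) €45.04: beer, wine and spirits → 10% → €4.504
Unrounded tax sum = €37.08215 → €37.08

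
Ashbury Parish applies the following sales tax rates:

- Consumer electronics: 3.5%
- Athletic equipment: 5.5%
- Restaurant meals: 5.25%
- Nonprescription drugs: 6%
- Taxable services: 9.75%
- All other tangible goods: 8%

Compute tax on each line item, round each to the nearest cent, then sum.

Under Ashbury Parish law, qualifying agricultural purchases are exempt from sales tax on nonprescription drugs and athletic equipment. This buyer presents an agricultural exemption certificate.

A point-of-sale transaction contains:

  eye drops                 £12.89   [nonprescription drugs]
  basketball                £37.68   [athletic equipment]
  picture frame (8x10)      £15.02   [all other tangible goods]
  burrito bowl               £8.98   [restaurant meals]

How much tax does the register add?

Eye drops £12.89: nonprescription drugs, buyer-exempt → 0% → £0.00
Basketball £37.68: athletic equipment, buyer-exempt → 0% → £0.00
Picture frame (8x10) £15.02: all other tangible goods → 8% → £1.20
Burrito bowl £8.98: restaurant meals → 5.25% → £0.47
Total tax = £1.20 + £0.47 = £1.67

£1.67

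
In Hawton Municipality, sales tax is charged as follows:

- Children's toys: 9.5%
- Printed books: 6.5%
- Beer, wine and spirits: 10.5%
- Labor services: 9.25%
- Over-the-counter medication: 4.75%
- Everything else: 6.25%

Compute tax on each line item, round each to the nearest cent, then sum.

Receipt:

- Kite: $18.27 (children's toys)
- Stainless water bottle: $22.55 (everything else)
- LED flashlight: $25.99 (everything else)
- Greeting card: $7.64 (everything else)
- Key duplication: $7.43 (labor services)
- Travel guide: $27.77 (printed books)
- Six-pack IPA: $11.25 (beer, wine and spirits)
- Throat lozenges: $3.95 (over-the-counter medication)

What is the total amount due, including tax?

Kite $18.27: children's toys → 9.5% → $1.74
Stainless water bottle $22.55: everything else → 6.25% → $1.41
LED flashlight $25.99: everything else → 6.25% → $1.62
Greeting card $7.64: everything else → 6.25% → $0.48
Key duplication $7.43: labor services → 9.25% → $0.69
Travel guide $27.77: printed books → 6.5% → $1.81
Six-pack IPA $11.25: beer, wine and spirits → 10.5% → $1.18
Throat lozenges $3.95: over-the-counter medication → 4.75% → $0.19
Subtotal = $124.85; tax = $9.12; total due = $133.97

$133.97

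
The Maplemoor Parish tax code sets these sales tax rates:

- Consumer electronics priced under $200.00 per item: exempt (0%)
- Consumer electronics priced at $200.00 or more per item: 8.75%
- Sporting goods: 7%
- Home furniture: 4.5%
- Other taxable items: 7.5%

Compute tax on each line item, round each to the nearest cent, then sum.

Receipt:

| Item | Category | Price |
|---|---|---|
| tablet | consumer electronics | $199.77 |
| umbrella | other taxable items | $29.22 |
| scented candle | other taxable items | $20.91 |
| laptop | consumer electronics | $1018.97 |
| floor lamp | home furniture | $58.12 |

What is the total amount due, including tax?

Tablet $199.77: consumer electronics, under $200.00 → 0% → $0.00
Umbrella $29.22: other taxable items → 7.5% → $2.19
Scented candle $20.91: other taxable items → 7.5% → $1.57
Laptop $1018.97: consumer electronics, $200.00 or more → 8.75% → $89.16
Floor lamp $58.12: home furniture → 4.5% → $2.62
Subtotal = $1326.99; tax = $95.54; total due = $1422.53

$1422.53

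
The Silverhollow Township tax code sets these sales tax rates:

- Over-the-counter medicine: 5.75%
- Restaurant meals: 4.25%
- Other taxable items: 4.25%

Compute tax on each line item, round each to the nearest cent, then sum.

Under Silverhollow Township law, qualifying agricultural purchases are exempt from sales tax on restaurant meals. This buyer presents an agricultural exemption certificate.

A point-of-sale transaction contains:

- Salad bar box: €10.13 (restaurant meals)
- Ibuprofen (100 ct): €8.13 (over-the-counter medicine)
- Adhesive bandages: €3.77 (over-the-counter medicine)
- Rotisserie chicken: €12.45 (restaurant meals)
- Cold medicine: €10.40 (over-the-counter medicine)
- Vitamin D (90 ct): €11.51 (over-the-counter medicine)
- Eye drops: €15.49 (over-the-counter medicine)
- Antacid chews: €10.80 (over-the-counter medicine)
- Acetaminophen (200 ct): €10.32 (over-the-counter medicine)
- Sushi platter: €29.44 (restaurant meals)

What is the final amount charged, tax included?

€126.49

Salad bar box €10.13: restaurant meals, buyer-exempt → 0% → €0.00
Ibuprofen (100 ct) €8.13: over-the-counter medicine → 5.75% → €0.47
Adhesive bandages €3.77: over-the-counter medicine → 5.75% → €0.22
Rotisserie chicken €12.45: restaurant meals, buyer-exempt → 0% → €0.00
Cold medicine €10.40: over-the-counter medicine → 5.75% → €0.60
Vitamin D (90 ct) €11.51: over-the-counter medicine → 5.75% → €0.66
Eye drops €15.49: over-the-counter medicine → 5.75% → €0.89
Antacid chews €10.80: over-the-counter medicine → 5.75% → €0.62
Acetaminophen (200 ct) €10.32: over-the-counter medicine → 5.75% → €0.59
Sushi platter €29.44: restaurant meals, buyer-exempt → 0% → €0.00
Subtotal = €122.44; tax = €4.05; total due = €126.49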